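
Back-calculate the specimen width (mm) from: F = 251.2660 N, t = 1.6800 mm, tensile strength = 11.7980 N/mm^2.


Formula: w = F / (TS * t)
Substituting: w = 251.2660 / (11.7980 * 1.6800)
Result: 12.6770 mm


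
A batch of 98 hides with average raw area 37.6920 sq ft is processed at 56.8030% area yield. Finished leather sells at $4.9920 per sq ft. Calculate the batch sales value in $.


Raw_total = N * avg_area = 98 * 37.6920 = 3693.8160 sq ft
Finished = Raw_total * yield / 100 = 3693.8160 * 56.8030 / 100 = 2098.1983 sq ft
Value = Finished * price = 2098.1983 * 4.9920 = 10474.2059 $


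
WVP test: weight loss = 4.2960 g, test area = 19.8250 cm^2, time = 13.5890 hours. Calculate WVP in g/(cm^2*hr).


Formula: WVP = loss / (area * time)
Substituting: WVP = 4.2960 / (19.8250 * 13.5890)
Result: 0.0159464 g/(cm^2*hr)


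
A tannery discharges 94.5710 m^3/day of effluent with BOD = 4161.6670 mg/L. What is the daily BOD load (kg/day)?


Formula: BOD_load = volume * conc / 1000
Substituting: BOD_load = 94.5710 * 4161.6670 / 1000
Result: 393.5730 kg/day


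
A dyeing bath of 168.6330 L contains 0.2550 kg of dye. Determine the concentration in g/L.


Formula: Conc = dye_mass(kg) / volume(L) * 1000
Substituting: Conc = 0.2550 / 168.6330 * 1000
Result: 1.5122 g/L


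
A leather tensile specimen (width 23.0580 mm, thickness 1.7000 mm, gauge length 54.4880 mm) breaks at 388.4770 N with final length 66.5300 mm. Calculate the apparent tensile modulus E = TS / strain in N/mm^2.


TS = F / (w * t) = 388.4770 / (23.0580 * 1.7000) = 9.9105 N/mm^2
strain = (Lf - L0) / L0 = (66.5300 - 54.4880) / 54.4880 = 0.2210
E = TS / strain = 9.9105 / 0.2210 = 44.8432 N/mm^2


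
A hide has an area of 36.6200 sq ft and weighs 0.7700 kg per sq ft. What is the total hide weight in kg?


Formula: Weight = area * weight_per_sqft
Substituting: Weight = 36.6200 * 0.7700
Result: 28.1974 kg


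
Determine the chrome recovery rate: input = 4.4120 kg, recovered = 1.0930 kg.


Formula: Recovery = recovered / input * 100
Substituting: Recovery = 1.0930 / 4.4120 * 100
Result: 24.7733 %


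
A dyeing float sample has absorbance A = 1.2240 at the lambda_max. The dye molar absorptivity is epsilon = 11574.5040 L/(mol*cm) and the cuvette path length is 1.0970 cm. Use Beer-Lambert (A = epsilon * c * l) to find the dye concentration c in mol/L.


Formula: c = A / (epsilon * l)
Substituting: c = 1.2240 / (11574.5040 * 1.0970)
Result: 9.6399e-05 mol/L


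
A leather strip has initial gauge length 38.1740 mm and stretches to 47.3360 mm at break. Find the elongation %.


Formula: Elongation = (Lf - L0) / L0 * 100
Substituting: Elongation = (47.3360 - 38.1740) / 38.1740 * 100
Result: 24.0006 %


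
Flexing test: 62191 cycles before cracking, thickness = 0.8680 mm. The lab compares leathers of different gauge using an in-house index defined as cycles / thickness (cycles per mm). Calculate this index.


Formula: Index = cycles / thickness
Substituting: Index = 62191 / 0.8680
Result: 71648.6175 cycles/mm


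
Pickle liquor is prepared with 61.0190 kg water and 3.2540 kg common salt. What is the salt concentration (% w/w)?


Formula: Conc = salt / (water + salt) * 100
Substituting: Conc = 3.2540 / (61.0190 + 3.2540) * 100
Result: 5.0628 %


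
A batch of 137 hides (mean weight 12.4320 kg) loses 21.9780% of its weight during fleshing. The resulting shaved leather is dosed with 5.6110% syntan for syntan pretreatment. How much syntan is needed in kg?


Total_raw = N * avg_wt = 137 * 12.4320 = 1703.1840 kg
Substrate = Total_raw * (1 - loss/100) = 1703.1840 * (1 - 21.9780/100) = 1328.8582 kg
Syntan = Substrate * pct / 100 = 1328.8582 * 5.6110 / 100 = 74.5622 kg


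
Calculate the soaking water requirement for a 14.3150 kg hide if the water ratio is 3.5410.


Formula: Water = hide_weight * ratio
Substituting: Water = 14.3150 * 3.5410
Result: 50.6894 kg


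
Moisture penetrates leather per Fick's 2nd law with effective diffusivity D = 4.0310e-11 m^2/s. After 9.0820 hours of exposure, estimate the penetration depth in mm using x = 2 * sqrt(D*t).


t = 9.0820 hr * 3600 = 32695.2000 s
D * t = 4.0310e-11 * 32695.2000 = 1.3179e-06
x = 2 * sqrt(D*t) = 2 * sqrt(1.3179e-06) = 0.00229603 m = 2.2960 mm


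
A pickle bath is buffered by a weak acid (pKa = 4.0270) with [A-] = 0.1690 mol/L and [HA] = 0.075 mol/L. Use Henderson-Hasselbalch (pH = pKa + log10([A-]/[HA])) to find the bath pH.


ratio = [A-] / [HA] = 0.1690 / 0.075 = 2.2533
log10(ratio) = 0.3528
pH = pKa + log10(ratio) = 4.0270 + 0.3528 = 4.3798


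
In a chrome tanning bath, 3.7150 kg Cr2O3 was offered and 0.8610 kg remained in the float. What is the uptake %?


Formula: Uptake = (offered - residual) / offered * 100
Substituting: Uptake = (3.7150 - 0.8610) / 3.7150 * 100
Result: 76.8237 %


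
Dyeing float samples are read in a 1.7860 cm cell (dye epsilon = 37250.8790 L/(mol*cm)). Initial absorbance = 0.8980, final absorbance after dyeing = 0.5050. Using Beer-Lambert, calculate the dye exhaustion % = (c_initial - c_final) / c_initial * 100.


c_initial = A_i / (epsilon * l) = 0.8980 / (37250.8790 * 1.7860) = 1.3498e-05 mol/L
c_final = A_f / (epsilon * l) = 0.5050 / (37250.8790 * 1.7860) = 7.5906e-06 mol/L
Exhaustion = (c_initial - c_final) / c_initial * 100 = (1.3498e-05 - 7.5906e-06) / 1.3498e-05 * 100 = 43.7639 %


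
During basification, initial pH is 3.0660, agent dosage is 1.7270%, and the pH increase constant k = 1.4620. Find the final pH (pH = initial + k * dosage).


Formula: pH_final = pH_initial + k * base_pct
Substituting: pH_final = 3.0660 + 1.4620 * 1.7270
Result: 5.5909


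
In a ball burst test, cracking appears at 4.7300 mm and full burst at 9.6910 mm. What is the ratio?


Formula: Ratio = crack / burst
Substituting: Ratio = 4.7300 / 9.6910
Result: 0.4881


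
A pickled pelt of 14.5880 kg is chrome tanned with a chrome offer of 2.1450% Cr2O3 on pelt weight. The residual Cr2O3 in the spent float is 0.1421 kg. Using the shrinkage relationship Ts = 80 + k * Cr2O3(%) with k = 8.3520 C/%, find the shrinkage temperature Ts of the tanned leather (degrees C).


Offered = pelt * offer_pct / 100 = 14.5880 * 2.1450 / 100 = 0.3129 kg
Uptake = offered - residual = 0.3129 - 0.1421 = 0.1708 kg
Cr2O3% on pelt = uptake / pelt * 100 = 0.1708 / 14.5880 * 100 = 1.1709 %
Ts = 80 + k * Cr2O3% = 80 + 8.3520 * 1.1709 = 89.7795 C


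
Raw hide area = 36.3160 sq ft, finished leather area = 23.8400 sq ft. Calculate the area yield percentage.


Formula: Yield = finished / raw * 100
Substituting: Yield = 23.8400 / 36.3160 * 100
Result: 65.6460 %


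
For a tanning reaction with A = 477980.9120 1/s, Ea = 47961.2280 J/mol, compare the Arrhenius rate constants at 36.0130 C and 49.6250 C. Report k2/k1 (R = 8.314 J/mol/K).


T1 = 36.0130 + 273.15 = 309.1630 K; T2 = 49.6250 + 273.15 = 322.7750 K
k1 = A * exp(-Ea/(R*T1)) = 477980.9120 * exp(-47961.2280/(8.314*309.1630)) = 0.00376554 1/s
k2 = A * exp(-Ea/(R*T2)) = 477980.9120 * exp(-47961.2280/(8.314*322.7750)) = 0.00827124 1/s
k2/k1 = 0.00827124 / 0.00376554 = 2.1966


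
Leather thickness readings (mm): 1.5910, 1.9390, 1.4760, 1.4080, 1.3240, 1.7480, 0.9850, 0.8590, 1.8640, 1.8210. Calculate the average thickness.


Formula: Average = sum / n
Substituting: Average = 15.0150 / 10
Result: 1.5015 mm


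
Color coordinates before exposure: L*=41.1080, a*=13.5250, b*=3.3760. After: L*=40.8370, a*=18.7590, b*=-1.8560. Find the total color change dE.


dL = -0.2710, da = 5.2340, db = -5.2320
dE = sqrt((-0.2710)^2 + 5.2340^2 + (-5.2320)^2) = 7.4055


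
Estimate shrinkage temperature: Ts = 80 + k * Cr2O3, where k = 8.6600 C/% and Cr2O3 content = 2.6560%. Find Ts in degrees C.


Formula: Ts = 80 + k * Cr2O3
Substituting: Ts = 80 + 8.6600 * 2.6560
Result: 103.0010 C


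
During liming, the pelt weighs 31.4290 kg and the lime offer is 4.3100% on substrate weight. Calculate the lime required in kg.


Formula: Lime = substrate * pct / 100
Substituting: Lime = 31.4290 * 4.3100 / 100
Result: 1.3546 kg


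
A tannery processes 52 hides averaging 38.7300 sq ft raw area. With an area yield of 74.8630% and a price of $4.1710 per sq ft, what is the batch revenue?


Raw_total = N * avg_area = 52 * 38.7300 = 2013.9600 sq ft
Finished = Raw_total * yield / 100 = 2013.9600 * 74.8630 / 100 = 1507.7109 sq ft
Value = Finished * price = 1507.7109 * 4.1710 = 6288.6621 $


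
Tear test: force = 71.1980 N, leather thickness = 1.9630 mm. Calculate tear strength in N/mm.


Formula: Tear strength = force / thickness
Substituting: Tear strength = 71.1980 / 1.9630
Result: 36.2700 N/mm


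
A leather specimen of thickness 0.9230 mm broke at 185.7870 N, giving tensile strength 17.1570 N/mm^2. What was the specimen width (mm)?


Formula: w = F / (TS * t)
Substituting: w = 185.7870 / (17.1570 * 0.9230)
Result: 11.7320 mm


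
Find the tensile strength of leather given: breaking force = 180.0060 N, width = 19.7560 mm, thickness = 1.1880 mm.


Formula: TS = force / (width * thickness)
Substituting: TS = 180.0060 / (19.7560 * 1.1880)
Result: 7.6696 N/mm^2


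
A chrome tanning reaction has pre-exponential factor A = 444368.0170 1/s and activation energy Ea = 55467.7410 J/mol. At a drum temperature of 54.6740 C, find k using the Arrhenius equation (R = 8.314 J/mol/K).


T_K = T_C + 273.15 = 54.6740 + 273.15 = 327.8240 K
exponent = -Ea / (R * T_K) = -55467.7410 / (8.314 * 327.8240) = -20.3512
k = A * exp(exponent) = 444368.0170 * exp(-20.3512) = 6.4467e-04 1/s


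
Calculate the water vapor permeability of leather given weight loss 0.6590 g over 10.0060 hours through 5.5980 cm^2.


Formula: WVP = loss / (area * time)
Substituting: WVP = 0.6590 / (5.5980 * 10.0060)
Result: 0.011765 g/(cm^2*hr)


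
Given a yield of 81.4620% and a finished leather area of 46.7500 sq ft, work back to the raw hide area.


Formula: raw = finished * 100 / yield
Substituting: raw = 46.7500 * 100 / 81.4620
Result: 57.3887 sq ft


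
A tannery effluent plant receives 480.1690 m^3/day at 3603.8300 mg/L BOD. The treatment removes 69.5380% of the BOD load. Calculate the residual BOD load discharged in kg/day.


Load_in = volume * conc / 1000 = 480.1690 * 3603.8300 / 1000 = 1730.4474 kg/day
Removed = Load_in * eff / 100 = 1730.4474 * 69.5380 / 100 = 1203.3185 kg/day
Load_out = Load_in - Removed = 1730.4474 - 1203.3185 = 527.1289 kg/day


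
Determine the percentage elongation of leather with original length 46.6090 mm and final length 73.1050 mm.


Formula: Elongation = (Lf - L0) / L0 * 100
Substituting: Elongation = (73.1050 - 46.6090) / 46.6090 * 100
Result: 56.8474 %


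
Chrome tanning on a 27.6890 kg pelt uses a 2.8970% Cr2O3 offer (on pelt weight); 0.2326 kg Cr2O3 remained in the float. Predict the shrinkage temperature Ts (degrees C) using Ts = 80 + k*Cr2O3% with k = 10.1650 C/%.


Offered = pelt * offer_pct / 100 = 27.6890 * 2.8970 / 100 = 0.8022 kg
Uptake = offered - residual = 0.8022 - 0.2326 = 0.5696 kg
Cr2O3% on pelt = uptake / pelt * 100 = 0.5696 / 27.6890 * 100 = 2.0570 %
Ts = 80 + k * Cr2O3% = 80 + 10.1650 * 2.0570 = 100.9089 C


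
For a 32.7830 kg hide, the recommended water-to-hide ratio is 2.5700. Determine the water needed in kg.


Formula: Water = hide_weight * ratio
Substituting: Water = 32.7830 * 2.5700
Result: 84.2523 kg


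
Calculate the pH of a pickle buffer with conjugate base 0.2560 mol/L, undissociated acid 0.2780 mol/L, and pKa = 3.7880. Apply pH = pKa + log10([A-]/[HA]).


ratio = [A-] / [HA] = 0.2560 / 0.2780 = 0.9209
log10(ratio) = -0.0358048
pH = pKa + log10(ratio) = 3.7880 - 0.0358048 = 3.7522


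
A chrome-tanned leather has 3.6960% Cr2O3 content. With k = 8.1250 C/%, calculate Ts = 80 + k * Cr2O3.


Formula: Ts = 80 + k * Cr2O3
Substituting: Ts = 80 + 8.1250 * 3.6960
Result: 110.0300 C


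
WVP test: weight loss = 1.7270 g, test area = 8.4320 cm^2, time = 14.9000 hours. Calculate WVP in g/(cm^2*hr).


Formula: WVP = loss / (area * time)
Substituting: WVP = 1.7270 / (8.4320 * 14.9000)
Result: 0.013746 g/(cm^2*hr)


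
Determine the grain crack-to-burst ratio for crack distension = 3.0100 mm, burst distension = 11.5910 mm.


Formula: Ratio = crack / burst
Substituting: Ratio = 3.0100 / 11.5910
Result: 0.2597


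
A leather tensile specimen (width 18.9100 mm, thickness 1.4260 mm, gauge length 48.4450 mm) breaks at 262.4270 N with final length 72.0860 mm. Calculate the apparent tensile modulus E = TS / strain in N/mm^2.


TS = F / (w * t) = 262.4270 / (18.9100 * 1.4260) = 9.7319 N/mm^2
strain = (Lf - L0) / L0 = (72.0860 - 48.4450) / 48.4450 = 0.4880
E = TS / strain = 9.7319 / 0.4880 = 19.9425 N/mm^2


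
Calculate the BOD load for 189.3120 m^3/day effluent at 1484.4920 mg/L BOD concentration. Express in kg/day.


Formula: BOD_load = volume * conc / 1000
Substituting: BOD_load = 189.3120 * 1484.4920 / 1000
Result: 281.0321 kg/day


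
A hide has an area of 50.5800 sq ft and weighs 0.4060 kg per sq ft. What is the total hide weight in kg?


Formula: Weight = area * weight_per_sqft
Substituting: Weight = 50.5800 * 0.4060
Result: 20.5355 kg


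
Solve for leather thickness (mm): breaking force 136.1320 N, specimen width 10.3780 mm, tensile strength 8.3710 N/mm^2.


Formula: t = F / (TS * w)
Substituting: t = 136.1320 / (8.3710 * 10.3780)
Result: 1.5670 mm


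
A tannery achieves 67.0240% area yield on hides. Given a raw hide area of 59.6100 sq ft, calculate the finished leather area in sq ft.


Formula: finished = raw * yield / 100
Substituting: finished = 59.6100 * 67.0240 / 100
Result: 39.9530 sq ft


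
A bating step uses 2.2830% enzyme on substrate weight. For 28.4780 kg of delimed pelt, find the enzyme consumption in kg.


Formula: Enzyme = substrate * pct / 100
Substituting: Enzyme = 28.4780 * 2.2830 / 100
Result: 0.6502 kg


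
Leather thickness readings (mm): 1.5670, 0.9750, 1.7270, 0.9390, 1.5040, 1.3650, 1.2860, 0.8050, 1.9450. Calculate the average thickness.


Formula: Average = sum / n
Substituting: Average = 12.1130 / 9
Result: 1.3459 mm


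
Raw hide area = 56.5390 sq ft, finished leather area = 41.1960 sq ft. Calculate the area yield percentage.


Formula: Yield = finished / raw * 100
Substituting: Yield = 41.1960 / 56.5390 * 100
Result: 72.8630 %


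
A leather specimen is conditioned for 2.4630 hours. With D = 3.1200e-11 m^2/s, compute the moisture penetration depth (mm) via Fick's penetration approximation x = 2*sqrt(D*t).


t = 2.4630 hr * 3600 = 8866.8000 s
D * t = 3.1200e-11 * 8866.8000 = 2.7664e-07
x = 2 * sqrt(D*t) = 2 * sqrt(2.7664e-07) = 0.00105194 m = 1.0519 mm


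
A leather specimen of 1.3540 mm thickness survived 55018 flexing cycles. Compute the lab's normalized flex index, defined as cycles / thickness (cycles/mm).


Formula: Index = cycles / thickness
Substituting: Index = 55018 / 1.3540
Result: 40633.6780 cycles/mm


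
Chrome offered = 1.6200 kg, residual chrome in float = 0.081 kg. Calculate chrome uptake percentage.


Formula: Uptake = (offered - residual) / offered * 100
Substituting: Uptake = (1.6200 - 0.081) / 1.6200 * 100
Result: 95.0000 %


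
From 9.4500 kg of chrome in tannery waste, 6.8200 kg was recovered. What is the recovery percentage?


Formula: Recovery = recovered / input * 100
Substituting: Recovery = 6.8200 / 9.4500 * 100
Result: 72.1693 %


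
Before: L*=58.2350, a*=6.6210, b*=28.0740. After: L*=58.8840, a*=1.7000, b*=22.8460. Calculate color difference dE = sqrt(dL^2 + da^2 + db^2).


dL = 0.6490, da = -4.9210, db = -5.2280
dE = sqrt(0.6490^2 + (-4.9210)^2 + (-5.2280)^2) = 7.2090


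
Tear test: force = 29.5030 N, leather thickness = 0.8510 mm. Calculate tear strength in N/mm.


Formula: Tear strength = force / thickness
Substituting: Tear strength = 29.5030 / 0.8510
Result: 34.6686 N/mm


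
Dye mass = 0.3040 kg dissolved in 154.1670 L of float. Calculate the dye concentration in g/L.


Formula: Conc = dye_mass(kg) / volume(L) * 1000
Substituting: Conc = 0.3040 / 154.1670 * 1000
Result: 1.9719 g/L


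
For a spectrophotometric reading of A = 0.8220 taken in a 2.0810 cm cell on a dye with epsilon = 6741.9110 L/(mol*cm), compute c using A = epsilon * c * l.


Formula: c = A / (epsilon * l)
Substituting: c = 0.8220 / (6741.9110 * 2.0810)
Result: 5.8589e-05 mol/L


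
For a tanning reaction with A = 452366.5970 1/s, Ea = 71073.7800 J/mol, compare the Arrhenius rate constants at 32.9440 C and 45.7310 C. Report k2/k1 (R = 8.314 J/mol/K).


T1 = 32.9440 + 273.15 = 306.0940 K; T2 = 45.7310 + 273.15 = 318.8810 K
k1 = A * exp(-Ea/(R*T1)) = 452366.5970 * exp(-71073.7800/(8.314*306.0940)) = 3.3603e-07 1/s
k2 = A * exp(-Ea/(R*T2)) = 452366.5970 * exp(-71073.7800/(8.314*318.8810)) = 1.0298e-06 1/s
k2/k1 = 1.0298e-06 / 3.3603e-07 = 3.0646


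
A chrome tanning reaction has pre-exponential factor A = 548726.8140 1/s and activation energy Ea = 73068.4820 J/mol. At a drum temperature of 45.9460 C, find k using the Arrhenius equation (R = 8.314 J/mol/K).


T_K = T_C + 273.15 = 45.9460 + 273.15 = 319.0960 K
exponent = -Ea / (R * T_K) = -73068.4820 / (8.314 * 319.0960) = -27.5422
k = A * exp(exponent) = 548726.8140 * exp(-27.5422) = 5.9969e-07 1/s


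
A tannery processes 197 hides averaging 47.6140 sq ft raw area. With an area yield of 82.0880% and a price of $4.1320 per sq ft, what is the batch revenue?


Raw_total = N * avg_area = 197 * 47.6140 = 9379.9580 sq ft
Finished = Raw_total * yield / 100 = 9379.9580 * 82.0880 / 100 = 7699.8199 sq ft
Value = Finished * price = 7699.8199 * 4.1320 = 31815.6559 $


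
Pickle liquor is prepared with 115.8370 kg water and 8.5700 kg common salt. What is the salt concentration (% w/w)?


Formula: Conc = salt / (water + salt) * 100
Substituting: Conc = 8.5700 / (115.8370 + 8.5700) * 100
Result: 6.8887 %


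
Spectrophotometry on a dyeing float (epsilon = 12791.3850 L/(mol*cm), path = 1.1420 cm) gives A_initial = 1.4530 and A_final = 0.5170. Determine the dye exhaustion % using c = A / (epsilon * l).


c_initial = A_i / (epsilon * l) = 1.4530 / (12791.3850 * 1.1420) = 9.9468e-05 mol/L
c_final = A_f / (epsilon * l) = 0.5170 / (12791.3850 * 1.1420) = 3.5392e-05 mol/L
Exhaustion = (c_initial - c_final) / c_initial * 100 = (9.9468e-05 - 3.5392e-05) / 9.9468e-05 * 100 = 64.4184 %


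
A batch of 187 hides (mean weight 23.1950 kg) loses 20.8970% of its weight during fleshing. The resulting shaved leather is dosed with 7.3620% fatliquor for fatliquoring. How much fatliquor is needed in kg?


Total_raw = N * avg_wt = 187 * 23.1950 = 4337.4650 kg
Substrate = Total_raw * (1 - loss/100) = 4337.4650 * (1 - 20.8970/100) = 3431.0649 kg
Fat = Substrate * pct / 100 = 3431.0649 * 7.3620 / 100 = 252.5950 kg


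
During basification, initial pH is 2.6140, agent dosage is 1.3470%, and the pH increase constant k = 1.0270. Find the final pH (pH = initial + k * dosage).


Formula: pH_final = pH_initial + k * base_pct
Substituting: pH_final = 2.6140 + 1.0270 * 1.3470
Result: 3.9974


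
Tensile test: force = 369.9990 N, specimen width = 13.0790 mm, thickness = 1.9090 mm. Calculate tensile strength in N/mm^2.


Formula: TS = force / (width * thickness)
Substituting: TS = 369.9990 / (13.0790 * 1.9090)
Result: 14.8190 N/mm^2


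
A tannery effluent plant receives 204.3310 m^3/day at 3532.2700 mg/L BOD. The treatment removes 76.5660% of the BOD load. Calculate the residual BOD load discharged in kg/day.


Load_in = volume * conc / 1000 = 204.3310 * 3532.2700 / 1000 = 721.7523 kg/day
Removed = Load_in * eff / 100 = 721.7523 * 76.5660 / 100 = 552.6168 kg/day
Load_out = Load_in - Removed = 721.7523 - 552.6168 = 169.1354 kg/day


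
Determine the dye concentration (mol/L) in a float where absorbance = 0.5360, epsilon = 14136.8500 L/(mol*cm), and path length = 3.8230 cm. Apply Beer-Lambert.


Formula: c = A / (epsilon * l)
Substituting: c = 0.5360 / (14136.8500 * 3.8230)
Result: 9.9176e-06 mol/L


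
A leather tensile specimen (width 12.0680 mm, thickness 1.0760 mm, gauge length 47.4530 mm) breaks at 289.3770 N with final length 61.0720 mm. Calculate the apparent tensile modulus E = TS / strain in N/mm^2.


TS = F / (w * t) = 289.3770 / (12.0680 * 1.0760) = 22.2852 N/mm^2
strain = (Lf - L0) / L0 = (61.0720 - 47.4530) / 47.4530 = 0.2870
E = TS / strain = 22.2852 / 0.2870 = 77.6488 N/mm^2


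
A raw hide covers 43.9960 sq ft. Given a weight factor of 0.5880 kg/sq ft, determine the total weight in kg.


Formula: Weight = area * weight_per_sqft
Substituting: Weight = 43.9960 * 0.5880
Result: 25.8696 kg


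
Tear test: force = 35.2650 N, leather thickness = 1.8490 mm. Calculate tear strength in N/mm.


Formula: Tear strength = force / thickness
Substituting: Tear strength = 35.2650 / 1.8490
Result: 19.0725 N/mm


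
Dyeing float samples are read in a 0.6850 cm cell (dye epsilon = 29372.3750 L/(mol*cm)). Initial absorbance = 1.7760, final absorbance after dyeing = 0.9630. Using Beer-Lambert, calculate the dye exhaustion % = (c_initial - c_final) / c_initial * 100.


c_initial = A_i / (epsilon * l) = 1.7760 / (29372.3750 * 0.6850) = 8.8270e-05 mol/L
c_final = A_f / (epsilon * l) = 0.9630 / (29372.3750 * 0.6850) = 4.7863e-05 mol/L
Exhaustion = (c_initial - c_final) / c_initial * 100 = (8.8270e-05 - 4.7863e-05) / 8.8270e-05 * 100 = 45.7770 %


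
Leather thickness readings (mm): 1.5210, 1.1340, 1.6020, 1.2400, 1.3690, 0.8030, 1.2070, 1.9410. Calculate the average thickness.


Formula: Average = sum / n
Substituting: Average = 10.8170 / 8
Result: 1.3521 mm


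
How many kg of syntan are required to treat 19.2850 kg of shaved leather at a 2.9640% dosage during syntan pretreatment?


Formula: Syntan = substrate * pct / 100
Substituting: Syntan = 19.2850 * 2.9640 / 100
Result: 0.5716 kg


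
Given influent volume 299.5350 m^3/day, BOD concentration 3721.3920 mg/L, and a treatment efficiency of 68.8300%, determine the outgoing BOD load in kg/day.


Load_in = volume * conc / 1000 = 299.5350 * 3721.3920 / 1000 = 1114.6872 kg/day
Removed = Load_in * eff / 100 = 1114.6872 * 68.8300 / 100 = 767.2392 kg/day
Load_out = Load_in - Removed = 1114.6872 - 767.2392 = 347.4480 kg/day


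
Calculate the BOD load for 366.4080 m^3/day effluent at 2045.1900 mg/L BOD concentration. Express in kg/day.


Formula: BOD_load = volume * conc / 1000
Substituting: BOD_load = 366.4080 * 2045.1900 / 1000
Result: 749.3740 kg/day


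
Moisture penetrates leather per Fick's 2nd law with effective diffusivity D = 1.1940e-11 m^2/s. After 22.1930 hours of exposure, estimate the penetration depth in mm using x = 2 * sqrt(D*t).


t = 22.1930 hr * 3600 = 79894.8000 s
D * t = 1.1940e-11 * 79894.8000 = 9.5394e-07
x = 2 * sqrt(D*t) = 2 * sqrt(9.5394e-07) = 0.0019534 m = 1.9534 mm


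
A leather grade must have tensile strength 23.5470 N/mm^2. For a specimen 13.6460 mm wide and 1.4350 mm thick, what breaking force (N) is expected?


Formula: F = TS * w * t
Substituting: F = 23.5470 * 13.6460 * 1.4350
Result: 461.0976 N


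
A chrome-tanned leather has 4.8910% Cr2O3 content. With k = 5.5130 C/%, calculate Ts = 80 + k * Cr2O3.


Formula: Ts = 80 + k * Cr2O3
Substituting: Ts = 80 + 5.5130 * 4.8910
Result: 106.9641 C


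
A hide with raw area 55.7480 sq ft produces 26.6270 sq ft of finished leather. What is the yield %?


Formula: Yield = finished / raw * 100
Substituting: Yield = 26.6270 / 55.7480 * 100
Result: 47.7631 %


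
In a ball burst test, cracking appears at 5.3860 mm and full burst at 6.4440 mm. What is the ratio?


Formula: Ratio = crack / burst
Substituting: Ratio = 5.3860 / 6.4440
Result: 0.8358


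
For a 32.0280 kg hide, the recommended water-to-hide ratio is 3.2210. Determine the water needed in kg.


Formula: Water = hide_weight * ratio
Substituting: Water = 32.0280 * 3.2210
Result: 103.1622 kg


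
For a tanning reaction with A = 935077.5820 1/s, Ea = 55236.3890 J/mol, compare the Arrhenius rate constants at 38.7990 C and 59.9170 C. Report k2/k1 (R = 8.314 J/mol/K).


T1 = 38.7990 + 273.15 = 311.9490 K; T2 = 59.9170 + 273.15 = 333.0670 K
k1 = A * exp(-Ea/(R*T1)) = 935077.5820 * exp(-55236.3890/(8.314*311.9490)) = 5.2650e-04 1/s
k2 = A * exp(-Ea/(R*T2)) = 935077.5820 * exp(-55236.3890/(8.314*333.0670)) = 0.00203168 1/s
k2/k1 = 0.00203168 / 5.2650e-04 = 3.8589


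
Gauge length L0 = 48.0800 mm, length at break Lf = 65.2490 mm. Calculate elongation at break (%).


Formula: Elongation = (Lf - L0) / L0 * 100
Substituting: Elongation = (65.2490 - 48.0800) / 48.0800 * 100
Result: 35.7092 %


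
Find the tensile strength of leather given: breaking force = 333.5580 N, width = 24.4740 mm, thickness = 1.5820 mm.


Formula: TS = force / (width * thickness)
Substituting: TS = 333.5580 / (24.4740 * 1.5820)
Result: 8.6151 N/mm^2


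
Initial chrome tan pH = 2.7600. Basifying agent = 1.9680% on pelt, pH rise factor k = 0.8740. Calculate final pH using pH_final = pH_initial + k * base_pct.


Formula: pH_final = pH_initial + k * base_pct
Substituting: pH_final = 2.7600 + 0.8740 * 1.9680
Result: 4.4800


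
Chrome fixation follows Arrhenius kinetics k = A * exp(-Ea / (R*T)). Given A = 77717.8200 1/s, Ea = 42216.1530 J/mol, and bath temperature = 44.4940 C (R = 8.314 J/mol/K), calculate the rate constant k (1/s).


T_K = T_C + 273.15 = 44.4940 + 273.15 = 317.6440 K
exponent = -Ea / (R * T_K) = -42216.1530 / (8.314 * 317.6440) = -15.9856
k = A * exp(exponent) = 77717.8200 * exp(-15.9856) = 0.00887316 1/s


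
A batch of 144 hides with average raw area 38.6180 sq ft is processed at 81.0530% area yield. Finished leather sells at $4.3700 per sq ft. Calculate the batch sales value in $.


Raw_total = N * avg_area = 144 * 38.6180 = 5560.9920 sq ft
Finished = Raw_total * yield / 100 = 5560.9920 * 81.0530 / 100 = 4507.3508 sq ft
Value = Finished * price = 4507.3508 * 4.3700 = 19697.1232 $


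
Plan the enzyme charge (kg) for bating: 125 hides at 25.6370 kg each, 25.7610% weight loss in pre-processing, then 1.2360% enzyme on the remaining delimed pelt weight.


Total_raw = N * avg_wt = 125 * 25.6370 = 3204.6250 kg
Substrate = Total_raw * (1 - loss/100) = 3204.6250 * (1 - 25.7610/100) = 2379.0816 kg
Enzyme = Substrate * pct / 100 = 2379.0816 * 1.2360 / 100 = 29.4054 kg


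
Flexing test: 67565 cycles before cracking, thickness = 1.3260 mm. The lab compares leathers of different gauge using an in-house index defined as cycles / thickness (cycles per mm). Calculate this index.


Formula: Index = cycles / thickness
Substituting: Index = 67565 / 1.3260
Result: 50953.9970 cycles/mm


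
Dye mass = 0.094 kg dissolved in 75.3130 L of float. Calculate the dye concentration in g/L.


Formula: Conc = dye_mass(kg) / volume(L) * 1000
Substituting: Conc = 0.094 / 75.3130 * 1000
Result: 1.2481 g/L


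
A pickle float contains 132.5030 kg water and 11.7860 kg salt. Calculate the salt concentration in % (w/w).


Formula: Conc = salt / (water + salt) * 100
Substituting: Conc = 11.7860 / (132.5030 + 11.7860) * 100
Result: 8.1683 %


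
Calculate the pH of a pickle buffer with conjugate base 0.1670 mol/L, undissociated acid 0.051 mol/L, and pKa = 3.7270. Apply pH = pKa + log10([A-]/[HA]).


ratio = [A-] / [HA] = 0.1670 / 0.051 = 3.2745
log10(ratio) = 0.5151
pH = pKa + log10(ratio) = 3.7270 + 0.5151 = 4.2421


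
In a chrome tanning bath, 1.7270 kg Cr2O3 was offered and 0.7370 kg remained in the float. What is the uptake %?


Formula: Uptake = (offered - residual) / offered * 100
Substituting: Uptake = (1.7270 - 0.7370) / 1.7270 * 100
Result: 57.3248 %


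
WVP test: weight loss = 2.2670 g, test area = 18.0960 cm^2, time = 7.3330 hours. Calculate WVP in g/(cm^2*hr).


Formula: WVP = loss / (area * time)
Substituting: WVP = 2.2670 / (18.0960 * 7.3330)
Result: 0.0170839 g/(cm^2*hr)


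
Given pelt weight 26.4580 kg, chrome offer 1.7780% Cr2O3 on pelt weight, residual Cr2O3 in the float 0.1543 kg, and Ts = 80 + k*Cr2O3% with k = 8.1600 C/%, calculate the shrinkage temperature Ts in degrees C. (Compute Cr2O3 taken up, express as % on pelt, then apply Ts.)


Offered = pelt * offer_pct / 100 = 26.4580 * 1.7780 / 100 = 0.4704 kg
Uptake = offered - residual = 0.4704 - 0.1543 = 0.3161 kg
Cr2O3% on pelt = uptake / pelt * 100 = 0.3161 / 26.4580 * 100 = 1.1948 %
Ts = 80 + k * Cr2O3% = 80 + 8.1600 * 1.1948 = 89.7497 C


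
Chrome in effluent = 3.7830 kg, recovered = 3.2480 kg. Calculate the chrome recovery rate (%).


Formula: Recovery = recovered / input * 100
Substituting: Recovery = 3.2480 / 3.7830 * 100
Result: 85.8578 %


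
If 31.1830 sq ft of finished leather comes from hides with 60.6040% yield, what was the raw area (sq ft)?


Formula: raw = finished * 100 / yield
Substituting: raw = 31.1830 * 100 / 60.6040
Result: 51.4537 sq ft


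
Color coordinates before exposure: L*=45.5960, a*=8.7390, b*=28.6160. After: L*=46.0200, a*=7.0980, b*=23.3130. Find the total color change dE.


dL = 0.4240, da = -1.6410, db = -5.3030
dE = sqrt(0.4240^2 + (-1.6410)^2 + (-5.3030)^2) = 5.5673


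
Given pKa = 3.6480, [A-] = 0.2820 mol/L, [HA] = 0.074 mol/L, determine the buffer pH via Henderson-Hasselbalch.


ratio = [A-] / [HA] = 0.2820 / 0.074 = 3.8108
log10(ratio) = 0.5810
pH = pKa + log10(ratio) = 3.6480 + 0.5810 = 4.2290


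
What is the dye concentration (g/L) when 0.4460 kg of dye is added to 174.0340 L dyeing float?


Formula: Conc = dye_mass(kg) / volume(L) * 1000
Substituting: Conc = 0.4460 / 174.0340 * 1000
Result: 2.5627 g/L


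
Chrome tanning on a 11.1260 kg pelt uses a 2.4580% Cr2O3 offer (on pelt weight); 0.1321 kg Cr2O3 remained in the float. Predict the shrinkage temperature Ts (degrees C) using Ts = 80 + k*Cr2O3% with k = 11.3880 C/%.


Offered = pelt * offer_pct / 100 = 11.1260 * 2.4580 / 100 = 0.2735 kg
Uptake = offered - residual = 0.2735 - 0.1321 = 0.1414 kg
Cr2O3% on pelt = uptake / pelt * 100 = 0.1414 / 11.1260 * 100 = 1.2707 %
Ts = 80 + k * Cr2O3% = 80 + 11.3880 * 1.2707 = 94.4706 C


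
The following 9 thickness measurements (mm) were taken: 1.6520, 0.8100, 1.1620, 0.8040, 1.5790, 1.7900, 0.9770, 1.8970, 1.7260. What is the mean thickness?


Formula: Average = sum / n
Substituting: Average = 12.3970 / 9
Result: 1.3774 mm


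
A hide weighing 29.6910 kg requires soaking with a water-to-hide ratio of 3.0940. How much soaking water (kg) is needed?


Formula: Water = hide_weight * ratio
Substituting: Water = 29.6910 * 3.0940
Result: 91.8640 kg


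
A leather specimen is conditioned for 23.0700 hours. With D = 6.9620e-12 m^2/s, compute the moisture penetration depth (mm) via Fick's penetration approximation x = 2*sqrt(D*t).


t = 23.0700 hr * 3600 = 83052.0000 s
D * t = 6.9620e-12 * 83052.0000 = 5.7821e-07
x = 2 * sqrt(D*t) = 2 * sqrt(5.7821e-07) = 0.0015208 m = 1.5208 mm


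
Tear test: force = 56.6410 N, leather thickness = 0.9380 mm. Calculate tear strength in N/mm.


Formula: Tear strength = force / thickness
Substituting: Tear strength = 56.6410 / 0.9380
Result: 60.3849 N/mm


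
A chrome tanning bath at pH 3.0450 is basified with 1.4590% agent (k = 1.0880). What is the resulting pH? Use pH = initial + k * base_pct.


Formula: pH_final = pH_initial + k * base_pct
Substituting: pH_final = 3.0450 + 1.0880 * 1.4590
Result: 4.6324


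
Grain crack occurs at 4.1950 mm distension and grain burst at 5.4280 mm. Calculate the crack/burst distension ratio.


Formula: Ratio = crack / burst
Substituting: Ratio = 4.1950 / 5.4280
Result: 0.7728


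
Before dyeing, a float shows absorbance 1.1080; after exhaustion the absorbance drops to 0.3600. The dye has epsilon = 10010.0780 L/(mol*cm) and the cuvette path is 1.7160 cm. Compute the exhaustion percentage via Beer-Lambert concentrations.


c_initial = A_i / (epsilon * l) = 1.1080 / (10010.0780 * 1.7160) = 6.4504e-05 mol/L
c_final = A_f / (epsilon * l) = 0.3600 / (10010.0780 * 1.7160) = 2.0958e-05 mol/L
Exhaustion = (c_initial - c_final) / c_initial * 100 = (6.4504e-05 - 2.0958e-05) / 6.4504e-05 * 100 = 67.5090 %


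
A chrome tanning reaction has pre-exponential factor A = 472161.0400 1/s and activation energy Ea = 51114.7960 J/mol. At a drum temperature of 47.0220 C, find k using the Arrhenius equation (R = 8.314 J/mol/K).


T_K = T_C + 273.15 = 47.0220 + 273.15 = 320.1720 K
exponent = -Ea / (R * T_K) = -51114.7960 / (8.314 * 320.1720) = -19.2023
k = A * exp(exponent) = 472161.0400 * exp(-19.2023) = 0.00216091 1/s


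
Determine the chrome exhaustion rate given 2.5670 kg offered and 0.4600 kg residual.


Formula: Uptake = (offered - residual) / offered * 100
Substituting: Uptake = (2.5670 - 0.4600) / 2.5670 * 100
Result: 82.0802 %


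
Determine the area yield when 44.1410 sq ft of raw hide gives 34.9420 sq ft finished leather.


Formula: Yield = finished / raw * 100
Substituting: Yield = 34.9420 / 44.1410 * 100
Result: 79.1600 %


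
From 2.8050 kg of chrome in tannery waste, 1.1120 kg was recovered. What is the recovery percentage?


Formula: Recovery = recovered / input * 100
Substituting: Recovery = 1.1120 / 2.8050 * 100
Result: 39.6435 %


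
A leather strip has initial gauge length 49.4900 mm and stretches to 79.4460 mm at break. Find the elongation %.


Formula: Elongation = (Lf - L0) / L0 * 100
Substituting: Elongation = (79.4460 - 49.4900) / 49.4900 * 100
Result: 60.5294 %


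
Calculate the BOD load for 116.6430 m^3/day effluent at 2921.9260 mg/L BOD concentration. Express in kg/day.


Formula: BOD_load = volume * conc / 1000
Substituting: BOD_load = 116.6430 * 2921.9260 / 1000
Result: 340.8222 kg/day


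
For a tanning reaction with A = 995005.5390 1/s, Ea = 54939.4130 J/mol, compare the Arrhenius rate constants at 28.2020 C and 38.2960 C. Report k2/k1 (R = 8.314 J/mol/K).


T1 = 28.2020 + 273.15 = 301.3520 K; T2 = 38.2960 + 273.15 = 311.4460 K
k1 = A * exp(-Ea/(R*T1)) = 995005.5390 * exp(-54939.4130/(8.314*301.3520)) = 2.9826e-04 1/s
k2 = A * exp(-Ea/(R*T2)) = 995005.5390 * exp(-54939.4130/(8.314*311.4460)) = 6.0708e-04 1/s
k2/k1 = 6.0708e-04 / 2.9826e-04 = 2.0354


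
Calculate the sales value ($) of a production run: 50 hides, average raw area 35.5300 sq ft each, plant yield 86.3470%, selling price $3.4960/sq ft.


Raw_total = N * avg_area = 50 * 35.5300 = 1776.5000 sq ft
Finished = Raw_total * yield / 100 = 1776.5000 * 86.3470 / 100 = 1533.9545 sq ft
Value = Finished * price = 1533.9545 * 3.4960 = 5362.7048 $


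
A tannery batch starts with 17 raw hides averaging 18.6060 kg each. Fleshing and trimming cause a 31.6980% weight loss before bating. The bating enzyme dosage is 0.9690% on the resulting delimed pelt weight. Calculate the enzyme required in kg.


Total_raw = N * avg_wt = 17 * 18.6060 = 316.3020 kg
Substrate = Total_raw * (1 - loss/100) = 316.3020 * (1 - 31.6980/100) = 216.0406 kg
Enzyme = Substrate * pct / 100 = 216.0406 * 0.9690 / 100 = 2.0934 kg


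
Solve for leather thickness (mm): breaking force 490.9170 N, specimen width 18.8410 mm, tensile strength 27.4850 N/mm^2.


Formula: t = F / (TS * w)
Substituting: t = 490.9170 / (27.4850 * 18.8410)
Result: 0.9480 mm


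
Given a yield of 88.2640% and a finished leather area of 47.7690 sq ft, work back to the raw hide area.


Formula: raw = finished * 100 / yield
Substituting: raw = 47.7690 * 100 / 88.2640
Result: 54.1206 sq ft


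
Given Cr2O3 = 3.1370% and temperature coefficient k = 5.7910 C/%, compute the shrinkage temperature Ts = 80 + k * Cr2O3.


Formula: Ts = 80 + k * Cr2O3
Substituting: Ts = 80 + 5.7910 * 3.1370
Result: 98.1664 C


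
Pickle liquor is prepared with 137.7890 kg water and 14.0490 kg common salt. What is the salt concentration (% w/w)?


Formula: Conc = salt / (water + salt) * 100
Substituting: Conc = 14.0490 / (137.7890 + 14.0490) * 100
Result: 9.2526 %


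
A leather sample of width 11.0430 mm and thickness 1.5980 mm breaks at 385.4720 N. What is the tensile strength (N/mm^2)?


Formula: TS = force / (width * thickness)
Substituting: TS = 385.4720 / (11.0430 * 1.5980)
Result: 21.8438 N/mm^2


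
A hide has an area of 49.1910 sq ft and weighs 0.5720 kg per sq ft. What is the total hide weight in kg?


Formula: Weight = area * weight_per_sqft
Substituting: Weight = 49.1910 * 0.5720
Result: 28.1373 kg


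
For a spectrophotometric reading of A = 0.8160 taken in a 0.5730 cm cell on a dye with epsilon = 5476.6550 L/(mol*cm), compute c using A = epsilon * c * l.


Formula: c = A / (epsilon * l)
Substituting: c = 0.8160 / (5476.6550 * 0.5730)
Result: 2.6003e-04 mol/L


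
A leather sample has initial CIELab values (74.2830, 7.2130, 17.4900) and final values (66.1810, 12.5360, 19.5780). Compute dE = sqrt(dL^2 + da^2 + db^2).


dL = -8.1020, da = 5.3230, db = 2.0880
dE = sqrt((-8.1020)^2 + 5.3230^2 + 2.0880^2) = 9.9165


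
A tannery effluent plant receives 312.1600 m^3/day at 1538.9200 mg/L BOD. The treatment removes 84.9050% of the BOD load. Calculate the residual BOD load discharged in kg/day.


Load_in = volume * conc / 1000 = 312.1600 * 1538.9200 / 1000 = 480.3893 kg/day
Removed = Load_in * eff / 100 = 480.3893 * 84.9050 / 100 = 407.8745 kg/day
Load_out = Load_in - Removed = 480.3893 - 407.8745 = 72.5148 kg/day


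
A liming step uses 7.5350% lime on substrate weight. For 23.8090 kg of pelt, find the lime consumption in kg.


Formula: Lime = substrate * pct / 100
Substituting: Lime = 23.8090 * 7.5350 / 100
Result: 1.7940 kg


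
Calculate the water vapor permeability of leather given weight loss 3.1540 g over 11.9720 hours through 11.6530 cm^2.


Formula: WVP = loss / (area * time)
Substituting: WVP = 3.1540 / (11.6530 * 11.9720)
Result: 0.0226077 g/(cm^2*hr)


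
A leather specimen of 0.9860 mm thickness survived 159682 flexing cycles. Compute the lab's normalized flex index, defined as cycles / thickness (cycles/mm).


Formula: Index = cycles / thickness
Substituting: Index = 159682 / 0.9860
Result: 161949.2901 cycles/mm


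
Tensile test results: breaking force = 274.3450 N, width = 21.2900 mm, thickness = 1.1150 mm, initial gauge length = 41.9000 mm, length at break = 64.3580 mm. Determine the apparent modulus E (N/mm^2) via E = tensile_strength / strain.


TS = F / (w * t) = 274.3450 / (21.2900 * 1.1150) = 11.5570 N/mm^2
strain = (Lf - L0) / L0 = (64.3580 - 41.9000) / 41.9000 = 0.5360
E = TS / strain = 11.5570 / 0.5360 = 21.5620 N/mm^2


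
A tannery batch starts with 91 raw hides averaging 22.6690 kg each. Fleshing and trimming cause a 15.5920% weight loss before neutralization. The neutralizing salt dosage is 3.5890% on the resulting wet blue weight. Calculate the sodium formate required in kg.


Total_raw = N * avg_wt = 91 * 22.6690 = 2062.8790 kg
Substrate = Total_raw * (1 - loss/100) = 2062.8790 * (1 - 15.5920/100) = 1741.2349 kg
Neutralizer = Substrate * pct / 100 = 1741.2349 * 3.5890 / 100 = 62.4929 kg


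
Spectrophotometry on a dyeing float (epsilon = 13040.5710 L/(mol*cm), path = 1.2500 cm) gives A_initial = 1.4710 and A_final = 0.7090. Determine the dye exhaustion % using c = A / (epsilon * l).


c_initial = A_i / (epsilon * l) = 1.4710 / (13040.5710 * 1.2500) = 9.0241e-05 mol/L
c_final = A_f / (epsilon * l) = 0.7090 / (13040.5710 * 1.2500) = 4.3495e-05 mol/L
Exhaustion = (c_initial - c_final) / c_initial * 100 = (9.0241e-05 - 4.3495e-05) / 9.0241e-05 * 100 = 51.8015 %


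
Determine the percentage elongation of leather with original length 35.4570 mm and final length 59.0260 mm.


Formula: Elongation = (Lf - L0) / L0 * 100
Substituting: Elongation = (59.0260 - 35.4570) / 35.4570 * 100
Result: 66.4721 %


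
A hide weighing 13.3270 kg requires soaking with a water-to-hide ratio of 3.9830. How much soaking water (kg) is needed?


Formula: Water = hide_weight * ratio
Substituting: Water = 13.3270 * 3.9830
Result: 53.0814 kg
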